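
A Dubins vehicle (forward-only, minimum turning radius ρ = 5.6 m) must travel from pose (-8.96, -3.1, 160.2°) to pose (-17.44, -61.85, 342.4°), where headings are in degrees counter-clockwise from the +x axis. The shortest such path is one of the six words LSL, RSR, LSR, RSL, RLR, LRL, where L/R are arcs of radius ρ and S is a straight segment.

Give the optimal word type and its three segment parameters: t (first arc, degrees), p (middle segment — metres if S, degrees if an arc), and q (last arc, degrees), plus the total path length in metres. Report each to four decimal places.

Let ψ = atan2(Δy, Δx) = atan2(-58.75, -8.48) = -98.2134° be the start→goal bearing.
Normalize: d = |goal − start| / ρ = 59.358849/5.6 = 10.599794, α = (θ_start − ψ) mod 360° = 258.4134° = 4.510164 rad, β = (θ_goal − ψ) mod 360° = 80.6134° = 1.406969 rad.
Common terms: sin α = -0.979622, cos α = -0.200849, sin β = 0.986610, cos β = 0.163096, cos(α−β) = -0.999263, d² = 112.355641. Work in radians in the unit-radius frame; every candidate has L = ρ·(t + p + q).
LSL: p² = 2 + d² − 2cos(α−β) + 2d(sin α − sin β) = 74.670849; p = √p² = 8.641230; φ = atan2(cos β − cos α, d + sin α − sin β) = 0.042130 rad; t = (φ − α) mod 2π = 1.815151 rad, q = (β − φ) mod 2π = 1.364839 rad → L = 5.6·(1.815151 + 8.641230 + 1.364839) = 5.6·11.821219 = 66.198829 m
RSR: p² = 2 + d² − 2cos(α−β) + 2d(sin β − sin α) = 158.037485; p = √p² = 12.571296; φ = atan2(cos α − cos β, d − sin α + sin β) = -0.028955 rad; t = (α − φ) mod 2π = 4.539119 rad, q = (φ − β) mod 2π = 4.847262 rad → L = 5.6·(4.539119 + 12.571296 + 4.847262) = 5.6·21.957677 = 122.962990 m
LSR: p² = d² − 2 + 2cos(α−β) + 2d(sin α + sin β) = 108.505260; p = √p² = 10.416586; φ = atan2(−cos α − cos β, d + sin α + sin β) − atan2(−2, p) = 0.193252 rad; t = (φ − α) mod 2π = 1.966274 rad, q = (φ − β) mod 2π = 5.069469 rad → L = 5.6·(1.966274 + 10.416586 + 5.069469) = 5.6·17.452328 = 97.733038 m
RSL: p² = d² − 2 + 2cos(α−β) − 2d(sin α + sin β) = 108.208970; p = √p² = 10.402354; φ = atan2(cos α + cos β, d − sin α − sin β) − atan2(2, p) = -0.193510 rad; t = (α − φ) mod 2π = 4.703675 rad, q = (β − φ) mod 2π = 1.600479 rad → L = 5.6·(4.703675 + 10.402354 + 1.600479) = 5.6·16.706508 = 93.556443 m
RLR: c = (6 − d² + 2cos(α−β) + 2d(sin α − sin β))/8 = -18.754686, |c| > 1 → infeasible
LRL: c = (6 − d² + 2cos(α−β) − 2d(sin α − sin β))/8 = -8.333856, |c| > 1 → infeasible
Shortest: LSL with L = 66.198829 m ≈ 66.1988 m
Convert LSL to answer units (arcs ×180/π): t = 1.815151·180/π = 104.0005°, p = ρ·p = 5.6·8.641230 = 48.3909 m, q = 1.364839·180/π = 78.1995°, L = 66.1988 m.

LSL: t = 104.0005°, p = 48.3909 m, q = 78.1995°, L = 66.1988 m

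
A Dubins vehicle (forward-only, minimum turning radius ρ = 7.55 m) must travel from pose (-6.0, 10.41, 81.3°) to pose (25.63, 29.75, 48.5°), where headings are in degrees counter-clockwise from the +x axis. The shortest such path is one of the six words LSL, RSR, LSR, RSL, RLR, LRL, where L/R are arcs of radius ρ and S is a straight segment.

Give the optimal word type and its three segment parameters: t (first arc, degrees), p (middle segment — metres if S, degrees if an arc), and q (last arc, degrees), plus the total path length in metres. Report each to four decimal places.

Let ψ = atan2(Δy, Δx) = atan2(19.34, 31.63) = 31.4435° be the start→goal bearing.
Normalize: d = |goal − start| / ρ = 37.074149/7.55 = 4.910483, α = (θ_start − ψ) mod 360° = 49.8565° = 0.870160 rad, β = (θ_goal − ψ) mod 360° = 17.0565° = 0.297692 rad.
Common terms: sin α = 0.764432, cos α = 0.644704, sin β = 0.293315, cos β = 0.956016, cos(α−β) = 0.840567, d² = 24.112846. Work in radians in the unit-radius frame; every candidate has L = ρ·(t + p + q).
LSL: p² = 2 + d² − 2cos(α−β) + 2d(sin α − sin β) = 29.058542; p = √p² = 5.390598; φ = atan2(cos β − cos α, d + sin α − sin β) = 0.057783 rad; t = (φ − α) mod 2π = 5.470808 rad, q = (β − φ) mod 2π = 0.239909 rad → L = 7.55·(5.470808 + 5.390598 + 0.239909) = 7.55·11.101315 = 83.814927 m
RSR: p² = 2 + d² − 2cos(α−β) + 2d(sin β − sin α) = 19.804884; p = √p² = 4.450268; φ = atan2(cos α − cos β, d − sin α + sin β) = -0.070011 rad; t = (α − φ) mod 2π = 0.940171 rad, q = (φ − β) mod 2π = 5.915482 rad → L = 7.55·(0.940171 + 4.450268 + 5.915482) = 7.55·11.305921 = 85.359704 m
LSR: p² = d² − 2 + 2cos(α−β) + 2d(sin α + sin β) = 34.182078; p = √p² = 5.846544; φ = atan2(−cos α − cos β, d + sin α + sin β) − atan2(−2, p) = 0.067564 rad; t = (φ − α) mod 2π = 5.480589 rad, q = (φ − β) mod 2π = 6.053057 rad → L = 7.55·(5.480589 + 5.846544 + 6.053057) = 7.55·17.380191 = 131.220439 m
RSL: p² = d² − 2 + 2cos(α−β) − 2d(sin α + sin β) = 13.405880; p = √p² = 3.661404; φ = atan2(cos α + cos β, d − sin α − sin β) − atan2(2, p) = -0.106174 rad; t = (α − φ) mod 2π = 0.976335 rad, q = (β − φ) mod 2π = 0.403867 rad → L = 7.55·(0.976335 + 3.661404 + 0.403867) = 7.55·5.041606 = 38.064123 m
RLR: c = (6 − d² + 2cos(α−β) + 2d(sin α − sin β))/8 = -1.475610, |c| > 1 → infeasible
LRL: c = (6 − d² + 2cos(α−β) − 2d(sin α − sin β))/8 = -2.632318, |c| > 1 → infeasible
Shortest: RSL with L = 38.064123 m ≈ 38.0641 m
Convert RSL to answer units (arcs ×180/π): t = 0.976335·180/π = 55.9399°, p = ρ·p = 7.55·3.661404 = 27.6436 m, q = 0.403867·180/π = 23.1399°, L = 38.0641 m.

RSL: t = 55.9399°, p = 27.6436 m, q = 23.1399°, L = 38.0641 m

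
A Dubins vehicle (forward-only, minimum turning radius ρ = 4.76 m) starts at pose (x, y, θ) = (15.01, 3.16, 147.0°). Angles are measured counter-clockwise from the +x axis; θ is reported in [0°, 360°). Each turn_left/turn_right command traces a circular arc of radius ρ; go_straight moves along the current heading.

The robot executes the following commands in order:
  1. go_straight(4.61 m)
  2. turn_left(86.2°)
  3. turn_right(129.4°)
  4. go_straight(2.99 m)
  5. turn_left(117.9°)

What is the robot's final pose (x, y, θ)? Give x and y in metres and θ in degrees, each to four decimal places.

(-12.1966, 11.5683, 221.7000°)

set_pose: (x, y, θ) = (15.0100, 3.1600, 147.0000°), ρ = 4.76
go_straight(4.61): x += 4.61·cos θ, y += 4.61·sin θ → (11.1437, 5.6708, 147.0000°)
turn_left(86.2°): centre at ρ to the left, rotate +86.2° → (4.7398, 4.5301, 233.2000°)
turn_right(129.4°): centre at ρ to the right, rotate −129.4° → (-3.6943, 6.2460, 103.8000°)
go_straight(2.99): x += 2.99·cos θ, y += 2.99·sin θ → (-4.4075, 9.1497, 103.8000°)
turn_left(117.9°): centre at ρ to the left, rotate +117.9° → (-12.1966, 11.5683, 221.7000°)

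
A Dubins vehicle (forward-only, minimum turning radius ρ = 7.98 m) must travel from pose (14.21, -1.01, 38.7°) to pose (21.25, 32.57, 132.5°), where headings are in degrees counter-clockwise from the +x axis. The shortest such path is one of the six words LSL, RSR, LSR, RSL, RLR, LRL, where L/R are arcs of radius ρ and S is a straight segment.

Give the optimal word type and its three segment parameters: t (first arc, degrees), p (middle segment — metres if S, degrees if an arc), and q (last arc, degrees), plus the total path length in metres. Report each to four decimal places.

LSL: t = 35.6653°, p = 22.8047 m, q = 58.1347°, L = 35.8690 m

Let ψ = atan2(Δy, Δx) = atan2(33.58, 7.04) = 78.1595° be the start→goal bearing.
Normalize: d = |goal − start| / ρ = 34.310028/7.98 = 4.299502, α = (θ_start − ψ) mod 360° = 320.5405° = 5.594487 rad, β = (θ_goal − ψ) mod 360° = 54.3405° = 0.948421 rad.
Common terms: sin α = -0.635533, cos α = 0.772074, sin β = 0.812496, cos β = 0.582967, cos(α−β) = -0.066274, d² = 18.485719. Work in radians in the unit-radius frame; every candidate has L = ρ·(t + p + q).
LSL: p² = 2 + d² − 2cos(α−β) + 2d(sin α − sin β) = 8.166664; p = √p² = 2.857738; φ = atan2(cos β − cos α, d + sin α − sin β) = -0.066222 rad; t = (φ − α) mod 2π = 0.622476 rad, q = (β − φ) mod 2π = 1.014643 rad → L = 7.98·(0.622476 + 2.857738 + 1.014643) = 7.98·4.494856 = 35.868954 m
RSR: p² = 2 + d² − 2cos(α−β) + 2d(sin β − sin α) = 33.069870; p = √p² = 5.750641; φ = atan2(cos α − cos β, d − sin α + sin β) = 0.032890 rad; t = (α − φ) mod 2π = 5.561597 rad, q = (φ − β) mod 2π = 5.367655 rad → L = 7.98·(5.561597 + 5.750641 + 5.367655) = 7.98·16.679893 = 133.105543 m
LSR: p² = d² − 2 + 2cos(α−β) + 2d(sin α + sin β) = 17.874877; p = √p² = 4.227869; φ = atan2(−cos α − cos β, d + sin α + sin β) − atan2(−2, p) = 0.147922 rad; t = (φ − α) mod 2π = 0.836621 rad, q = (φ − β) mod 2π = 5.482687 rad → L = 7.98·(0.836621 + 4.227869 + 5.482687) = 7.98·10.547177 = 84.166470 m
RSL: p² = d² − 2 + 2cos(α−β) − 2d(sin α + sin β) = 14.831466; p = √p² = 3.851164; φ = atan2(cos α + cos β, d − sin α − sin β) − atan2(2, p) = -0.161420 rad; t = (α − φ) mod 2π = 5.755907 rad, q = (β − φ) mod 2π = 1.109841 rad → L = 7.98·(5.755907 + 3.851164 + 1.109841) = 7.98·10.716912 = 85.520957 m
RLR: c = (6 − d² + 2cos(α−β) + 2d(sin α − sin β))/8 = -3.133734, |c| > 1 → infeasible
LRL: c = (6 − d² + 2cos(α−β) − 2d(sin α − sin β))/8 = -0.020833; p = 2π − arccos c = 4.691554 rad; φ = atan2(cos β − cos α, d + sin α − sin β) = -0.066222 rad; t = (φ − α + p/2) mod 2π = 2.968254 rad, q = (β − α − t + p) mod 2π = 3.360420 rad → L = 7.98·(2.968254 + 4.691554 + 3.360420) = 7.98·11.020228 = 87.941418 m
Shortest: LSL with L = 35.868954 m ≈ 35.8690 m
Convert LSL to answer units (arcs ×180/π): t = 0.622476·180/π = 35.6653°, p = ρ·p = 7.98·2.857738 = 22.8047 m, q = 1.014643·180/π = 58.1347°, L = 35.8690 m.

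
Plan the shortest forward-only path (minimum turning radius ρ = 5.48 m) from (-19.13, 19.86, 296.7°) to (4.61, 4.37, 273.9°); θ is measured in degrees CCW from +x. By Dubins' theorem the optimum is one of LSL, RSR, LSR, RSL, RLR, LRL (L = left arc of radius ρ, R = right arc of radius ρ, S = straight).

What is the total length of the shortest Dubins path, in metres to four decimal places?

29.3752 m

Let ψ = atan2(Δy, Δx) = atan2(-15.49, 23.74) = -33.1239° be the start→goal bearing.
Normalize: d = |goal − start| / ρ = 28.346564/5.48 = 5.172731, α = (θ_start − ψ) mod 360° = 329.8239° = 5.756512 rad, β = (θ_goal − ψ) mod 360° = 307.0239° = 5.358577 rad.
Common terms: sin α = -0.502660, cos α = 0.864484, sin β = -0.798385, cos β = 0.602147, cos(α−β) = 0.921863, d² = 26.757143. Work in radians in the unit-radius frame; every candidate has L = ρ·(t + p + q).
LSL: p² = 2 + d² − 2cos(α−β) + 2d(sin α − sin β) = 29.972826; p = √p² = 5.474744; φ = atan2(cos β − cos α, d + sin α − sin β) = -0.047936 rad; t = (φ − α) mod 2π = 0.478737 rad, q = (β − φ) mod 2π = 5.406513 rad → L = 5.48·(0.478737 + 5.474744 + 5.406513) = 5.48·11.359995 = 62.252771 m
RSR: p² = 2 + d² − 2cos(α−β) + 2d(sin β − sin α) = 23.854007; p = √p² = 4.884056; φ = atan2(cos α − cos β, d − sin α + sin β) = 0.053739 rad; t = (α − φ) mod 2π = 5.702774 rad, q = (φ − β) mod 2π = 0.978347 rad → L = 5.48·(5.702774 + 4.884056 + 0.978347) = 5.48·11.565177 = 63.377169 m
LSR: p² = d² − 2 + 2cos(α−β) + 2d(sin α + sin β) = 13.140959; p = √p² = 3.625046; φ = atan2(−cos α − cos β, d + sin α + sin β) − atan2(−2, p) = 0.142054 rad; t = (φ − α) mod 2π = 0.668727 rad, q = (φ − β) mod 2π = 1.066662 rad → L = 5.48·(0.668727 + 3.625046 + 1.066662) = 5.48·5.360436 = 29.375188 m
RSL: p² = d² − 2 + 2cos(α−β) − 2d(sin α + sin β) = 40.060779; p = √p² = 6.329359; φ = atan2(cos α + cos β, d − sin α − sin β) − atan2(2, p) = -0.083270 rad; t = (α − φ) mod 2π = 5.839782 rad, q = (β − φ) mod 2π = 5.441847 rad → L = 5.48·(5.839782 + 6.329359 + 5.441847) = 5.48·17.610988 = 96.508216 m
RLR: c = (6 − d² + 2cos(α−β) + 2d(sin α − sin β))/8 = -1.981751, |c| > 1 → infeasible
LRL: c = (6 − d² + 2cos(α−β) − 2d(sin α − sin β))/8 = -2.746603, |c| > 1 → infeasible
Shortest: LSR with L = 29.375188 m ≈ 29.3752 m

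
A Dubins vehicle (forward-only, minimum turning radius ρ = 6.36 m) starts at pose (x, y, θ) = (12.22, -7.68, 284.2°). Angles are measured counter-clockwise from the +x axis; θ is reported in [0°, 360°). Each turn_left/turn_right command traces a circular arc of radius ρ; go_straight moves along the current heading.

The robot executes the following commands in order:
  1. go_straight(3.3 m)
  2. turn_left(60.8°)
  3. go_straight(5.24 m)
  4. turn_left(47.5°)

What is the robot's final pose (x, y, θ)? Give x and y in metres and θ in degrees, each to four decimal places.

(27.6739, -16.0392, 32.5000°)

set_pose: (x, y, θ) = (12.2200, -7.6800, 284.2000°), ρ = 6.36
go_straight(3.3): x += 3.3·cos θ, y += 3.3·sin θ → (13.0295, -10.8792, 284.2000°)
turn_left(60.8°): centre at ρ to the left, rotate +60.8° → (17.5491, -15.4623, 345.0000°)
go_straight(5.24): x += 5.24·cos θ, y += 5.24·sin θ → (22.6105, -16.8185, 345.0000°)
turn_left(47.5°): centre at ρ to the left, rotate +47.5° → (27.6739, -16.0392, 392.5000° ≡ 32.5000°)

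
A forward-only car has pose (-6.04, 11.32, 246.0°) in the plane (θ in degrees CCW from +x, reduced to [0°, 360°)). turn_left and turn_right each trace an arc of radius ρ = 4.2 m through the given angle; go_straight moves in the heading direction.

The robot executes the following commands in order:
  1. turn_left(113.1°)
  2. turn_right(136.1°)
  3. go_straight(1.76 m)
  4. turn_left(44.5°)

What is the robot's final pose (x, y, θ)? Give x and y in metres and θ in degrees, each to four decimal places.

(-2.0894, -5.9477, 267.5000°)

set_pose: (x, y, θ) = (-6.0400, 11.3200, 246.0000°), ρ = 4.2
turn_left(113.1°): centre at ρ to the left, rotate +113.1° → (-2.2691, 5.4122, 359.1000°)
turn_right(136.1°): centre at ρ to the right, rotate −136.1° → (0.5293, -1.8589, 223.0000°)
go_straight(1.76): x += 1.76·cos θ, y += 1.76·sin θ → (-0.7578, -3.0593, 223.0000°)
turn_left(44.5°): centre at ρ to the left, rotate +44.5° → (-2.0894, -5.9477, 267.5000°)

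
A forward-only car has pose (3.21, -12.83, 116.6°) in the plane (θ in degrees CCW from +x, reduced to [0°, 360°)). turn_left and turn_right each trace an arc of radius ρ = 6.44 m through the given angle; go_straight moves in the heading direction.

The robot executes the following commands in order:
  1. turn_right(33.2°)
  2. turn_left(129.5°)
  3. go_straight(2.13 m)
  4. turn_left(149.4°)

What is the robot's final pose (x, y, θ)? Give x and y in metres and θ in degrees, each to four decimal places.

(-5.3562, -16.0578, 2.3000°)

set_pose: (x, y, θ) = (3.2100, -12.8300, 116.6000°), ρ = 6.44
turn_right(33.2°): centre at ρ to the right, rotate −33.2° → (2.5710, -9.2062, 83.4000°)
turn_left(129.5°): centre at ρ to the left, rotate +129.5° → (-7.3243, -3.0589, 212.9000°)
go_straight(2.13): x += 2.13·cos θ, y += 2.13·sin θ → (-9.1127, -4.2159, 212.9000°)
turn_left(149.4°): centre at ρ to the left, rotate +149.4° → (-5.3562, -16.0578, 362.3000° ≡ 2.3000°)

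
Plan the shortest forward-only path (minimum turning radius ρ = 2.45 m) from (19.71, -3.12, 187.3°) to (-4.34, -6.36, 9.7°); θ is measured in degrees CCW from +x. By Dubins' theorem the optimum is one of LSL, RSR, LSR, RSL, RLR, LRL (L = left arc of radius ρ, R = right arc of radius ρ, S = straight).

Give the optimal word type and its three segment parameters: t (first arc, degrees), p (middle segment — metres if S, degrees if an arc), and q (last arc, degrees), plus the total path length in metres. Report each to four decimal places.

Let ψ = atan2(Δy, Δx) = atan2(-3.24, -24.05) = -172.3273° be the start→goal bearing.
Normalize: d = |goal − start| / ρ = 24.267264/2.45 = 9.905006, α = (θ_start − ψ) mod 360° = 359.6273° = 6.276681 rad, β = (θ_goal − ψ) mod 360° = 182.0273° = 3.176977 rad.
Common terms: sin α = -0.006504, cos α = 0.999979, sin β = -0.035376, cos β = -0.999374, cos(α−β) = -0.999123, d² = 98.109138. Work in radians in the unit-radius frame; every candidate has L = ρ·(t + p + q).
LSL: p² = 2 + d² − 2cos(α−β) + 2d(sin α − sin β) = 102.679348; p = √p² = 10.133082; φ = atan2(cos β − cos α, d + sin α − sin β) = -0.198613 rad; t = (φ − α) mod 2π = 6.091077 rad, q = (β − φ) mod 2π = 3.375589 rad → L = 2.45·(6.091077 + 10.133082 + 3.375589) = 2.45·19.599748 = 48.019382 m
RSR: p² = 2 + d² − 2cos(α−β) + 2d(sin β − sin α) = 101.535419; p = √p² = 10.076479; φ = atan2(cos α − cos β, d − sin α + sin β) = 0.199743 rad; t = (α − φ) mod 2π = 6.076938 rad, q = (φ − β) mod 2π = 3.305952 rad → L = 2.45·(6.076938 + 10.076479 + 3.305952) = 2.45·19.459369 = 47.675453 m
LSR: p² = d² − 2 + 2cos(α−β) + 2d(sin α + sin β) = 93.281240; p = √p² = 9.658221; φ = atan2(−cos α − cos β, d + sin α + sin β) − atan2(−2, p) = 0.204130 rad; t = (φ − α) mod 2π = 0.210634 rad, q = (φ − β) mod 2π = 3.310339 rad → L = 2.45·(0.210634 + 9.658221 + 3.310339) = 2.45·13.179194 = 32.289026 m
RSL: p² = d² − 2 + 2cos(α−β) − 2d(sin α + sin β) = 94.940545; p = √p² = 9.743744; φ = atan2(cos α + cos β, d − sin α − sin β) − atan2(2, p) = -0.202387 rad; t = (α − φ) mod 2π = 0.195883 rad, q = (β − φ) mod 2π = 3.379364 rad → L = 2.45·(0.195883 + 9.743744 + 3.379364) = 2.45·13.318991 = 32.631527 m
RLR: c = (6 − d² + 2cos(α−β) + 2d(sin α − sin β))/8 = -11.691927, |c| > 1 → infeasible
LRL: c = (6 − d² + 2cos(α−β) − 2d(sin α − sin β))/8 = -11.834918, |c| > 1 → infeasible
Shortest: LSR with L = 32.289026 m ≈ 32.2890 m
Convert LSR to answer units (arcs ×180/π): t = 0.210634·180/π = 12.0684°, p = ρ·p = 2.45·9.658221 = 23.6626 m, q = 3.310339·180/π = 189.6684°, L = 32.2890 m.

LSR: t = 12.0684°, p = 23.6626 m, q = 189.6684°, L = 32.2890 m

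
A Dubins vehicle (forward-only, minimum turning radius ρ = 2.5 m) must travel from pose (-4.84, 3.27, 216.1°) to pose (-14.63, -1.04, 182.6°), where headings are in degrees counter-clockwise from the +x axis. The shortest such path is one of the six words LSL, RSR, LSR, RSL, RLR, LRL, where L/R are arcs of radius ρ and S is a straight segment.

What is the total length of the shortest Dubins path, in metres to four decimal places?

Let ψ = atan2(Δy, Δx) = atan2(-4.31, -9.79) = -156.2387° be the start→goal bearing.
Normalize: d = |goal − start| / ρ = 10.696738/2.5 = 4.278695, α = (θ_start − ψ) mod 360° = 12.3387° = 0.215352 rad, β = (θ_goal − ψ) mod 360° = 338.8387° = 5.913852 rad.
Common terms: sin α = 0.213691, cos α = 0.976901, sin β = -0.360994, cos β = 0.932568, cos(α−β) = 0.833886, d² = 18.307232. Work in radians in the unit-radius frame; every candidate has L = ρ·(t + p + q).
LSL: p² = 2 + d² − 2cos(α−β) + 2d(sin α − sin β) = 23.557265; p = √p² = 4.853583; φ = atan2(cos β − cos α, d + sin α − sin β) = -0.009134 rad; t = (φ − α) mod 2π = 6.058699 rad, q = (β − φ) mod 2π = 5.922986 rad → L = 2.5·(6.058699 + 4.853583 + 5.922986) = 2.5·16.835268 = 42.088170 m
RSR: p² = 2 + d² − 2cos(α−β) + 2d(sin β − sin α) = 13.721656; p = √p² = 3.704275; φ = atan2(cos α − cos β, d − sin α + sin β) = 0.011968 rad; t = (α − φ) mod 2π = 0.203383 rad, q = (φ − β) mod 2π = 0.381302 rad → L = 2.5·(0.203383 + 3.704275 + 0.381302) = 2.5·4.288961 = 10.722402 m
LSR: p² = d² − 2 + 2cos(α−β) + 2d(sin α + sin β) = 16.714473; p = √p² = 4.088334; φ = atan2(−cos α − cos β, d + sin α + sin β) − atan2(−2, p) = 0.022027 rad; t = (φ − α) mod 2π = 6.089860 rad, q = (φ − β) mod 2π = 0.391360 rad → L = 2.5·(6.089860 + 4.088334 + 0.391360) = 2.5·10.569555 = 26.423887 m
RSL: p² = d² − 2 + 2cos(α−β) − 2d(sin α + sin β) = 19.235534; p = √p² = 4.385833; φ = atan2(cos α + cos β, d − sin α − sin β) − atan2(2, p) = -0.020547 rad; t = (α − φ) mod 2π = 0.235898 rad, q = (β − φ) mod 2π = 5.934398 rad → L = 2.5·(0.235898 + 4.385833 + 5.934398) = 2.5·10.556130 = 26.390326 m
RLR: c = (6 − d² + 2cos(α−β) + 2d(sin α − sin β))/8 = -0.715207; p = 2π − arccos c = 3.915469 rad; φ = atan2(cos α − cos β, d − sin α + sin β) = 0.011968 rad; t = (α − φ + p/2) mod 2π = 2.161118 rad, q = (α − β − t + p) mod 2π = 2.339036 rad → L = 2.5·(2.161118 + 3.915469 + 2.339036) = 2.5·8.415623 = 21.039057 m
LRL: c = (6 − d² + 2cos(α−β) − 2d(sin α − sin β))/8 = -1.944658, |c| > 1 → infeasible
Shortest: RSR with L = 10.722402 m ≈ 10.7224 m

10.7224 m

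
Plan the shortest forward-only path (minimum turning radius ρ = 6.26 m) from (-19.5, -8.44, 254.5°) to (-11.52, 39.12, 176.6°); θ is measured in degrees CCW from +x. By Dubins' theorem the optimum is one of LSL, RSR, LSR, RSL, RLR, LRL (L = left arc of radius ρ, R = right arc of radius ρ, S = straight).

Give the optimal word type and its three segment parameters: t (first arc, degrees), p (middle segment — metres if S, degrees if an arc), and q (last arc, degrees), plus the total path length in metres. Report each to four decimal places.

LSL: t = 193.3996°, p = 43.0128 m, q = 88.7004°, L = 73.8344 m

Let ψ = atan2(Δy, Δx) = atan2(47.56, 7.98) = 80.4752° be the start→goal bearing.
Normalize: d = |goal − start| / ρ = 48.224828/6.26 = 7.703647, α = (θ_start − ψ) mod 360° = 174.0248° = 3.037306 rad, β = (θ_goal − ψ) mod 360° = 96.1248° = 1.677695 rad.
Common terms: sin α = 0.104098, cos α = -0.994567, sin β = 0.994292, cos β = -0.106695, cos(α−β) = 0.209619, d² = 59.346171. Work in radians in the unit-radius frame; every candidate has L = ρ·(t + p + q).
LSL: p² = 2 + d² − 2cos(α−β) + 2d(sin α − sin β) = 47.211450; p = √p² = 6.871059; φ = atan2(cos β − cos α, d + sin α − sin β) = 0.129581 rad; t = (φ − α) mod 2π = 3.375461 rad, q = (β − φ) mod 2π = 1.548113 rad → L = 6.26·(3.375461 + 6.871059 + 1.548113) = 6.26·11.794633 = 73.834400 m
RSR: p² = 2 + d² − 2cos(α−β) + 2d(sin β − sin α) = 74.642418; p = √p² = 8.639584; φ = atan2(cos α − cos β, d − sin α + sin β) = -0.102950 rad; t = (α − φ) mod 2π = 3.140256 rad, q = (φ − β) mod 2π = 4.502541 rad → L = 6.26·(3.140256 + 8.639584 + 4.502541) = 6.26·16.282381 = 101.927706 m
LSR: p² = d² − 2 + 2cos(α−β) + 2d(sin α + sin β) = 74.688615; p = √p² = 8.642257; φ = atan2(−cos α − cos β, d + sin α + sin β) − atan2(−2, p) = 0.351885 rad; t = (φ − α) mod 2π = 3.597764 rad, q = (φ − β) mod 2π = 4.957376 rad → L = 6.26·(3.597764 + 8.642257 + 4.957376) = 6.26·17.197398 = 107.655710 m
RSL: p² = d² − 2 + 2cos(α−β) − 2d(sin α + sin β) = 40.842201; p = √p² = 6.390790; φ = atan2(cos α + cos β, d − sin α − sin β) − atan2(2, p) = -0.468501 rad; t = (α − φ) mod 2π = 3.505807 rad, q = (β − φ) mod 2π = 2.146195 rad → L = 6.26·(3.505807 + 6.390790 + 2.146195) = 6.26·12.042792 = 75.387880 m
RLR: c = (6 − d² + 2cos(α−β) + 2d(sin α − sin β))/8 = -8.330302, |c| > 1 → infeasible
LRL: c = (6 − d² + 2cos(α−β) − 2d(sin α − sin β))/8 = -4.901431, |c| > 1 → infeasible
Shortest: LSL with L = 73.834400 m ≈ 73.8344 m
Convert LSL to answer units (arcs ×180/π): t = 3.375461·180/π = 193.3996°, p = ρ·p = 6.26·6.871059 = 43.0128 m, q = 1.548113·180/π = 88.7004°, L = 73.8344 m.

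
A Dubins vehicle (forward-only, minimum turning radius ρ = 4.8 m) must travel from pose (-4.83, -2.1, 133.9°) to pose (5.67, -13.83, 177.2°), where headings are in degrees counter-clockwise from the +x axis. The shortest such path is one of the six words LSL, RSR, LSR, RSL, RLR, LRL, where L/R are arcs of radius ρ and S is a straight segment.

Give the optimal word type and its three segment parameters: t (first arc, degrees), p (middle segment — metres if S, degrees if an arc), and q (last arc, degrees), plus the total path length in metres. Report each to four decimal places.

Let ψ = atan2(Δy, Δx) = atan2(-11.73, 10.50) = -48.1670° be the start→goal bearing.
Normalize: d = |goal − start| / ρ = 15.743027/4.8 = 3.279797, α = (θ_start − ψ) mod 360° = 182.0670° = 3.177668 rad, β = (θ_goal − ψ) mod 360° = 225.3670° = 3.933396 rad.
Common terms: sin α = -0.036068, cos α = -0.999349, sin β = -0.711621, cos β = -0.702563, cos(α−β) = 0.727773, d² = 10.757070. Work in radians in the unit-radius frame; every candidate has L = ρ·(t + p + q).
LSL: p² = 2 + d² − 2cos(α−β) + 2d(sin α − sin β) = 15.732882; p = √p² = 3.966470; φ = atan2(cos β − cos α, d + sin α − sin β) = 0.074894 rad; t = (φ − α) mod 2π = 3.180411 rad, q = (β − φ) mod 2π = 3.858502 rad → L = 4.8·(3.180411 + 3.966470 + 3.858502) = 4.8·11.005383 = 52.825836 m
RSR: p² = 2 + d² − 2cos(α−β) + 2d(sin β − sin α) = 6.870168; p = √p² = 2.621101; φ = atan2(cos α − cos β, d − sin α + sin β) = -0.113473 rad; t = (α − φ) mod 2π = 3.291141 rad, q = (φ − β) mod 2π = 2.236317 rad → L = 4.8·(3.291141 + 2.621101 + 2.236317) = 4.8·8.148558 = 39.113080 m
LSR: p² = d² − 2 + 2cos(α−β) + 2d(sin α + sin β) = 5.308078; p = √p² = 2.303927; φ = atan2(−cos α − cos β, d + sin α + sin β) − atan2(−2, p) = 1.306676 rad; t = (φ − α) mod 2π = 4.412193 rad, q = (φ − β) mod 2π = 3.656466 rad → L = 4.8·(4.412193 + 2.303927 + 3.656466) = 4.8·10.372586 = 49.788411 m
RSL: p² = d² − 2 + 2cos(α−β) − 2d(sin α + sin β) = 15.117153; p = √p² = 3.888078; φ = atan2(cos α + cos β, d − sin α − sin β) − atan2(2, p) = -0.874910 rad; t = (α − φ) mod 2π = 4.052578 rad, q = (β − φ) mod 2π = 4.808306 rad → L = 4.8·(4.052578 + 3.888078 + 4.808306) = 4.8·12.748962 = 61.195019 m
RLR: c = (6 − d² + 2cos(α−β) + 2d(sin α − sin β))/8 = 0.141229; p = 2π − arccos c = 4.854092 rad; φ = atan2(cos α − cos β, d − sin α + sin β) = -0.113473 rad; t = (α − φ + p/2) mod 2π = 5.718187 rad, q = (α − β − t + p) mod 2π = 4.663362 rad → L = 4.8·(5.718187 + 4.854092 + 4.663362) = 4.8·15.235641 = 73.131078 m
LRL: c = (6 − d² + 2cos(α−β) − 2d(sin α − sin β))/8 = -0.966610; p = 2π − arccos c = 3.400735 rad; φ = atan2(cos β − cos α, d + sin α − sin β) = 0.074894 rad; t = (φ − α + p/2) mod 2π = 4.880778 rad, q = (β − α − t + p) mod 2π = 5.558869 rad → L = 4.8·(4.880778 + 3.400735 + 5.558869) = 4.8·13.840382 = 66.433834 m
Shortest: RSR with L = 39.113080 m ≈ 39.1131 m
Convert RSR to answer units (arcs ×180/π): t = 3.291141·180/π = 188.5685°, p = ρ·p = 4.8·2.621101 = 12.5813 m, q = 2.236317·180/π = 128.1315°, L = 39.1131 m.

RSR: t = 188.5685°, p = 12.5813 m, q = 128.1315°, L = 39.1131 m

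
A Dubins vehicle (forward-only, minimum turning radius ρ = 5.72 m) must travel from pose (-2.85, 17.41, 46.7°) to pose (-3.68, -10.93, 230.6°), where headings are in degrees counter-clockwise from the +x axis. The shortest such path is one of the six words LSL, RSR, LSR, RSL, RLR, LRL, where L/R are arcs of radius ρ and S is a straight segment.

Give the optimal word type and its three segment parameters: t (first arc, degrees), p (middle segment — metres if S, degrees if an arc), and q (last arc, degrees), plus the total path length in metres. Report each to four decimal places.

RSR: t = 161.0628°, p = 22.8184 m, q = 15.0372°, L = 40.3990 m

Let ψ = atan2(Δy, Δx) = atan2(-28.34, -0.83) = -91.6776° be the start→goal bearing.
Normalize: d = |goal − start| / ρ = 28.352152/5.72 = 4.956670, α = (θ_start − ψ) mod 360° = 138.3776° = 2.415144 rad, β = (θ_goal − ψ) mod 360° = 322.2776° = 5.624804 rad.
Common terms: sin α = 0.664219, cos α = -0.747538, sin β = -0.611837, cos β = 0.790984, cos(α−β) = -0.997684, d² = 24.568576. Work in radians in the unit-radius frame; every candidate has L = ρ·(t + p + q).
LSL: p² = 2 + d² − 2cos(α−β) + 2d(sin α − sin β) = 41.213922; p = √p² = 6.419807; φ = atan2(cos β − cos α, d + sin α − sin β) = 0.242008 rad; t = (φ − α) mod 2π = 4.110049 rad, q = (β − φ) mod 2π = 5.382797 rad → L = 5.72·(4.110049 + 6.419807 + 5.382797) = 5.72·15.912653 = 91.020374 m
RSR: p² = 2 + d² − 2cos(α−β) + 2d(sin β − sin α) = 15.913968; p = √p² = 3.989231; φ = atan2(cos α − cos β, d − sin α + sin β) = -0.395933 rad; t = (α − φ) mod 2π = 2.811076 rad, q = (φ − β) mod 2π = 0.262448 rad → L = 5.72·(2.811076 + 3.989231 + 0.262448) = 5.72·7.062756 = 40.398966 m
LSR: p² = d² − 2 + 2cos(α−β) + 2d(sin α + sin β) = 21.092490; p = √p² = 4.592656; φ = atan2(−cos α − cos β, d + sin α + sin β) − atan2(−2, p) = 0.402039 rad; t = (φ − α) mod 2π = 4.270080 rad, q = (φ − β) mod 2π = 1.060419 rad → L = 5.72·(4.270080 + 4.592656 + 1.060419) = 5.72·9.923156 = 56.760450 m
RSL: p² = d² − 2 + 2cos(α−β) − 2d(sin α + sin β) = 20.053925; p = √p² = 4.478161; φ = atan2(cos α + cos β, d − sin α − sin β) − atan2(2, p) = -0.411174 rad; t = (α − φ) mod 2π = 2.826318 rad, q = (β − φ) mod 2π = 6.035979 rad → L = 5.72·(2.826318 + 4.478161 + 6.035979) = 5.72·13.340458 = 76.307419 m
RLR: c = (6 − d² + 2cos(α−β) + 2d(sin α − sin β))/8 = -0.989246; p = 2π − arccos c = 3.288381 rad; φ = atan2(cos α − cos β, d − sin α + sin β) = -0.395933 rad; t = (α − φ + p/2) mod 2π = 4.455267 rad, q = (α − β − t + p) mod 2π = 1.906639 rad → L = 5.72·(4.455267 + 3.288381 + 1.906639) = 5.72·9.650287 = 55.199639 m
LRL: c = (6 − d² + 2cos(α−β) − 2d(sin α − sin β))/8 = -4.151740, |c| > 1 → infeasible
Shortest: RSR with L = 40.398966 m ≈ 40.3990 m
Convert RSR to answer units (arcs ×180/π): t = 2.811076·180/π = 161.0628°, p = ρ·p = 5.72·3.989231 = 22.8184 m, q = 0.262448·180/π = 15.0372°, L = 40.3990 m.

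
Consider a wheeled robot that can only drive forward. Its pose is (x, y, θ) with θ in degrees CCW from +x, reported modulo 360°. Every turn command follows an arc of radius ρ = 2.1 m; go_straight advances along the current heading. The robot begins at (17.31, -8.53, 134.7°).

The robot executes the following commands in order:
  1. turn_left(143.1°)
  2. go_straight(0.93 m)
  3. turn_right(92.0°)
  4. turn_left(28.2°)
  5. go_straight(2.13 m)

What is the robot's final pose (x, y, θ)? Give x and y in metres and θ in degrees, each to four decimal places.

(9.2667, -15.1271, 214.0000°)

set_pose: (x, y, θ) = (17.3100, -8.5300, 134.7000°), ρ = 2.1
turn_left(143.1°): centre at ρ to the left, rotate +143.1° → (13.7368, -10.2921, 277.8000°)
go_straight(0.93): x += 0.93·cos θ, y += 0.93·sin θ → (13.8630, -11.2135, 277.8000°)
turn_right(92.0°): centre at ρ to the right, rotate −92.0° → (11.9946, -13.5878, 185.8000°)
turn_left(28.2°): centre at ρ to the left, rotate +28.2° → (11.0325, -13.9360, 214.0000°)
go_straight(2.13): x += 2.13·cos θ, y += 2.13·sin θ → (9.2667, -15.1271, 214.0000°)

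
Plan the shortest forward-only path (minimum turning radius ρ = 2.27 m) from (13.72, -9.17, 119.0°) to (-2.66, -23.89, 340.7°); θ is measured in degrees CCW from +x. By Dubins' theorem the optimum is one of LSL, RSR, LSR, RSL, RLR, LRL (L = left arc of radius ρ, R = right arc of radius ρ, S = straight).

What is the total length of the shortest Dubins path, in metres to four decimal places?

26.6130 m

Let ψ = atan2(Δy, Δx) = atan2(-14.72, -16.38) = -138.0553° be the start→goal bearing.
Normalize: d = |goal − start| / ρ = 22.022325/2.27 = 9.701465, α = (θ_start − ψ) mod 360° = 257.0553° = 4.486462 rad, β = (θ_goal − ψ) mod 360° = 118.7553° = 2.072672 rad.
Common terms: sin α = -0.974587, cos α = -0.224010, sin β = 0.876682, cos β = -0.481070, cos(α−β) = -0.746638, d² = 94.118419. Work in radians in the unit-radius frame; every candidate has L = ρ·(t + p + q).
LSL: p² = 2 + d² − 2cos(α−β) + 2d(sin α − sin β) = 61.691656; p = √p² = 7.854404; φ = atan2(cos β − cos α, d + sin α − sin β) = -0.032734 rad; t = (φ − α) mod 2π = 1.763989 rad, q = (β − φ) mod 2π = 2.105406 rad → L = 2.27·(1.763989 + 7.854404 + 2.105406) = 2.27·11.723799 = 26.613023 m
RSR: p² = 2 + d² − 2cos(α−β) + 2d(sin β − sin α) = 133.531734; p = √p² = 11.555593; φ = atan2(cos α − cos β, d − sin α + sin β) = 0.022247 rad; t = (α − φ) mod 2π = 4.464215 rad, q = (φ − β) mod 2π = 4.232761 rad → L = 2.27·(4.464215 + 11.555593 + 4.232761) = 2.27·20.252569 = 45.973331 m
LSR: p² = d² − 2 + 2cos(α−β) + 2d(sin α + sin β) = 88.725501; p = √p² = 9.419421; φ = atan2(−cos α − cos β, d + sin α + sin β) − atan2(−2, p) = 0.282507 rad; t = (φ − α) mod 2π = 2.079231 rad, q = (φ − β) mod 2π = 4.493021 rad → L = 2.27·(2.079231 + 9.419421 + 4.493021) = 2.27·15.991673 = 36.301098 m
RSL: p² = d² − 2 + 2cos(α−β) − 2d(sin α + sin β) = 92.524783; p = √p² = 9.618980; φ = atan2(cos α + cos β, d − sin α − sin β) − atan2(2, p) = -0.276829 rad; t = (α − φ) mod 2π = 4.763291 rad, q = (β − φ) mod 2π = 2.349501 rad → L = 2.27·(4.763291 + 9.618980 + 2.349501) = 2.27·16.731772 = 37.981123 m
RLR: c = (6 − d² + 2cos(α−β) + 2d(sin α − sin β))/8 = -15.691467, |c| > 1 → infeasible
LRL: c = (6 − d² + 2cos(α−β) − 2d(sin α − sin β))/8 = -6.711457, |c| > 1 → infeasible
Shortest: LSL with L = 26.613023 m ≈ 26.6130 m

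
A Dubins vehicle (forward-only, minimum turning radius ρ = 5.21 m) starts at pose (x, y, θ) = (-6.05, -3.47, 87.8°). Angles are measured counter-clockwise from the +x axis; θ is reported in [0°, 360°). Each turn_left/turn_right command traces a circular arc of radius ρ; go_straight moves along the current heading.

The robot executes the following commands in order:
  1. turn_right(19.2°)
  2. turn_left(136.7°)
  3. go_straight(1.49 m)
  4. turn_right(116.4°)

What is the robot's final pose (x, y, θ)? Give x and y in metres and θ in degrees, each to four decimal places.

set_pose: (x, y, θ) = (-6.0500, -3.4700, 87.8000°), ρ = 5.21
turn_right(19.2°): centre at ρ to the right, rotate −19.2° → (-5.6946, -1.7690, 68.6000°)
turn_left(136.7°): centre at ρ to the left, rotate +136.7° → (-12.7720, 4.8423, 205.3000°)
go_straight(1.49): x += 1.49·cos θ, y += 1.49·sin θ → (-14.1191, 4.2055, 205.3000°)
turn_right(116.4°): centre at ρ to the right, rotate −116.4° → (-21.5546, 9.0158, 88.9000°)

(-21.5546, 9.0158, 88.9000°)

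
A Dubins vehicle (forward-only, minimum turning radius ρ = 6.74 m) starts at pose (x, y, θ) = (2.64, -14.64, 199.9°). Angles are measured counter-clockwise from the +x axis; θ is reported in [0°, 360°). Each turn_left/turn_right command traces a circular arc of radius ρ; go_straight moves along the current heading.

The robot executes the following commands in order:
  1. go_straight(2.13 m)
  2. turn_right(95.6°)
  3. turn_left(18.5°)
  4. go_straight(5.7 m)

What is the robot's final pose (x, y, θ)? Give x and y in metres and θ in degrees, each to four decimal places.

(-12.1416, -3.9147, 122.8000°)

set_pose: (x, y, θ) = (2.6400, -14.6400, 199.9000°), ρ = 6.74
go_straight(2.13): x += 2.13·cos θ, y += 2.13·sin θ → (0.6372, -15.3650, 199.9000°)
turn_right(95.6°): centre at ρ to the right, rotate −95.6° → (-8.1881, -10.6922, 104.3000°)
turn_left(18.5°): centre at ρ to the left, rotate +18.5° → (-9.0539, -8.7059, 122.8000°)
go_straight(5.7): x += 5.7·cos θ, y += 5.7·sin θ → (-12.1416, -3.9147, 122.8000°)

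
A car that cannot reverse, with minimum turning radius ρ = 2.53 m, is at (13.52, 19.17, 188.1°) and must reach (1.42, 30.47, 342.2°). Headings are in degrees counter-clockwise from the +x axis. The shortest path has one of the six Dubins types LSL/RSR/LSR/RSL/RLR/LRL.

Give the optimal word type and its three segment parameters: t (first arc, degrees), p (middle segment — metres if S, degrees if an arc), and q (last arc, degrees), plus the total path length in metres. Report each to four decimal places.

RSR: t = 35.1315°, p = 14.0520 m, q = 170.7685°, L = 23.1439 m

Let ψ = atan2(Δy, Δx) = atan2(11.30, -12.10) = 136.9581° be the start→goal bearing.
Normalize: d = |goal − start| / ρ = 16.555966/2.53 = 6.543860, α = (θ_start − ψ) mod 360° = 51.1419° = 0.892595 rad, β = (θ_goal − ψ) mod 360° = 205.2419° = 3.582147 rad.
Common terms: sin α = 0.778703, cos α = 0.627393, sin β = -0.426441, cos β = -0.904515, cos(α−β) = -0.899558, d² = 42.822103. Work in radians in the unit-radius frame; every candidate has L = ρ·(t + p + q).
LSL: p² = 2 + d² − 2cos(α−β) + 2d(sin α − sin β) = 62.393805; p = √p² = 7.898975; φ = atan2(cos β − cos α, d + sin α − sin β) = -0.195174 rad; t = (φ − α) mod 2π = 5.195416 rad, q = (β − φ) mod 2π = 3.777322 rad → L = 2.53·(5.195416 + 7.898975 + 3.777322) = 2.53·16.871713 = 42.685433 m
RSR: p² = 2 + d² − 2cos(α−β) + 2d(sin β − sin α) = 30.848633; p = √p² = 5.554155; φ = atan2(cos α − cos β, d − sin α + sin β) = 0.279435 rad; t = (α − φ) mod 2π = 0.613160 rad, q = (φ − β) mod 2π = 2.980473 rad → L = 2.53·(0.613160 + 5.554155 + 2.980473) = 2.53·9.147787 = 23.143902 m
LSR: p² = d² − 2 + 2cos(α−β) + 2d(sin α + sin β) = 43.633283; p = √p² = 6.605549; φ = atan2(−cos α − cos β, d + sin α + sin β) − atan2(−2, p) = 0.334165 rad; t = (φ − α) mod 2π = 5.724755 rad, q = (φ − β) mod 2π = 3.035203 rad → L = 2.53·(5.724755 + 6.605549 + 3.035203) = 2.53·15.365507 = 38.874733 m
RSL: p² = d² − 2 + 2cos(α−β) − 2d(sin α + sin β) = 34.412692; p = √p² = 5.866233; φ = atan2(cos α + cos β, d − sin α − sin β) − atan2(2, p) = -0.373304 rad; t = (α − φ) mod 2π = 1.265899 rad, q = (β − φ) mod 2π = 3.955451 rad → L = 2.53·(1.265899 + 5.866233 + 3.955451) = 2.53·11.087583 = 28.051585 m
RLR: c = (6 − d² + 2cos(α−β) + 2d(sin α − sin β))/8 = -2.856079, |c| > 1 → infeasible
LRL: c = (6 − d² + 2cos(α−β) − 2d(sin α − sin β))/8 = -6.799226, |c| > 1 → infeasible
Shortest: RSR with L = 23.143902 m ≈ 23.1439 m
Convert RSR to answer units (arcs ×180/π): t = 0.613160·180/π = 35.1315°, p = ρ·p = 2.53·5.554155 = 14.0520 m, q = 2.980473·180/π = 170.7685°, L = 23.1439 m.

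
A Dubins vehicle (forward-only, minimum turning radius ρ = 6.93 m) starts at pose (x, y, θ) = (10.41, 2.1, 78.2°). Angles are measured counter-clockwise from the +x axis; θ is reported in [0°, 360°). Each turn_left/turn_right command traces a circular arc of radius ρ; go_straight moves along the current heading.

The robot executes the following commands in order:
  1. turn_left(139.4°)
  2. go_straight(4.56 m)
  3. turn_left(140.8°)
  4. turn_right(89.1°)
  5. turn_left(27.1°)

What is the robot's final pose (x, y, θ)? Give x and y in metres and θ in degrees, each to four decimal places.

set_pose: (x, y, θ) = (10.4100, 2.1000, 78.2000°), ρ = 6.93
turn_left(139.4°): centre at ρ to the left, rotate +139.4° → (-0.6019, 9.0077, 217.6000°)
go_straight(4.56): x += 4.56·cos θ, y += 4.56·sin θ → (-4.2147, 6.2255, 217.6000°)
turn_left(140.8°): centre at ρ to the left, rotate +140.8° → (-0.1799, -6.1924, 358.4000°)
turn_right(89.1°): centre at ρ to the right, rotate −89.1° → (6.5561, -13.2044, 269.3000°)
turn_left(27.1°): centre at ρ to the left, rotate +27.1° → (7.2783, -16.3703, 296.4000°)

(7.2783, -16.3703, 296.4000°)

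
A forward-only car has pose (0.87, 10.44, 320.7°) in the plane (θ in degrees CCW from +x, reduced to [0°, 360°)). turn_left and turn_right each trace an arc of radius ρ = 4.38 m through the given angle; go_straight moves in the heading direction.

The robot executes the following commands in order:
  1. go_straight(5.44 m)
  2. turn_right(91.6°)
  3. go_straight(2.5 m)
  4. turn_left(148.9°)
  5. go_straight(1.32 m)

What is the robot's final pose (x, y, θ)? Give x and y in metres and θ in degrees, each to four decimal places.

set_pose: (x, y, θ) = (0.8700, 10.4400, 320.7000°), ρ = 4.38
go_straight(5.44): x += 5.44·cos θ, y += 5.44·sin θ → (5.0797, 6.9944, 320.7000°)
turn_right(91.6°): centre at ρ to the right, rotate −91.6° → (5.6161, 0.7372, 229.1000°)
go_straight(2.5): x += 2.5·cos θ, y += 2.5·sin θ → (3.9793, -1.1524, 229.1000°)
turn_left(148.9°): centre at ρ to the left, rotate +148.9° → (8.6434, -8.1858, 378.0000° ≡ 18.0000°)
go_straight(1.32): x += 1.32·cos θ, y += 1.32·sin θ → (9.8988, -7.7779, 18.0000°)

(9.8988, -7.7779, 18.0000°)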